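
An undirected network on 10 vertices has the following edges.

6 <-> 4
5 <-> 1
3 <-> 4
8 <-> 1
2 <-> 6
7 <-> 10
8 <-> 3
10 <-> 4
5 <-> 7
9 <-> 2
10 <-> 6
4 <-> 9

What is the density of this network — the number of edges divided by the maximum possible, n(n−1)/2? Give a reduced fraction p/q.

There are 12 edges and 10 nodes, so the maximum possible is C(10,2) = 45.
Density = 12/45 = 4/15.

4/15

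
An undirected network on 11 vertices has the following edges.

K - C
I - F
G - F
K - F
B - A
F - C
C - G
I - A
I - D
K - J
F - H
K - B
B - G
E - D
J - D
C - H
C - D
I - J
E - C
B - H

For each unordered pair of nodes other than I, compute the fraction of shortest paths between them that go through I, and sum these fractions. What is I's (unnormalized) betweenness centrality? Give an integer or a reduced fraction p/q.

Pairs whose geodesics pass through I — J–F: 1/2; J–G: 1/5; J–H: 1/5; J–A: 1; F–D: 1/2; F–A: 1; C–A: 2/5; D–A: 1; D–B: 1/5; E–A: 1.
All other pairs contribute 0.
Summing the contributions gives betweenness(I) = 6.

6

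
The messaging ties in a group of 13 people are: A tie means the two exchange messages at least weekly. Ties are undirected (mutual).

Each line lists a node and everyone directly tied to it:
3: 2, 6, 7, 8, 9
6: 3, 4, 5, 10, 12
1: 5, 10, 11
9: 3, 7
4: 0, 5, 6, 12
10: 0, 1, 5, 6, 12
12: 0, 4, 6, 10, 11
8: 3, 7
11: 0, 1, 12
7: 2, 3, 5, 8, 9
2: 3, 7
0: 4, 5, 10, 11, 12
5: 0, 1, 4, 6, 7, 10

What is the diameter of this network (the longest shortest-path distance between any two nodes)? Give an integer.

Eccentricity of each node (its greatest distance to any other): 0:3, 1:3, 2:4, 3:3, 4:3, 5:2, 6:2, 7:3, 8:4, 9:4, 10:3, 11:4, 12:3.
The maximum eccentricity is 4, realized for instance by the pair 2–11 via 2 – 7 – 5 – 1 – 11. So the diameter is 4.

4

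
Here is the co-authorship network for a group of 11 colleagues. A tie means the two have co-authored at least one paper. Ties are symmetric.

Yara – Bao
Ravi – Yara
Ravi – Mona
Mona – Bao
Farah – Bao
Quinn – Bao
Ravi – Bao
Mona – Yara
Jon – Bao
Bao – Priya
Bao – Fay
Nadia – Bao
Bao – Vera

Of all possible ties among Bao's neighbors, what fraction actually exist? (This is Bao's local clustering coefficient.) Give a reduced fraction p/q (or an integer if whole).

1/15

Bao's neighbors: Farah, Fay, Jon, Mona, Nadia, Priya, Quinn, Ravi, Vera, and Yara (k = 10).
Possible neighbor pairs: C(10,2) = 45. Edges among them: Mona–Ravi, Mona–Yara, Ravi–Yara → e = 3.
Clustering(Bao) = 3/45 = 1/15.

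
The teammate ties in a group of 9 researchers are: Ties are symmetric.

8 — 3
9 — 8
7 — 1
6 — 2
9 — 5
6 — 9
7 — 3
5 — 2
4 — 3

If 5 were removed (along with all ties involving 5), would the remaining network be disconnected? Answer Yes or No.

No

Even without 5, every remaining node can still reach every other (the residual graph is connected), so 5 is not a cut vertex.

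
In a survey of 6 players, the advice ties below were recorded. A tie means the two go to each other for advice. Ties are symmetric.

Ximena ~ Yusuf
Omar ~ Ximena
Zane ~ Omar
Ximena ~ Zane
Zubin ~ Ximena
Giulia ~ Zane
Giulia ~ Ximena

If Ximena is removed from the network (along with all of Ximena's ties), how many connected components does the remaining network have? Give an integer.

Without Ximena, the remaining ties split the others into: {Giulia, Omar, Zane}; {Zubin}; {Yusuf}.
That's 3 separate components.

3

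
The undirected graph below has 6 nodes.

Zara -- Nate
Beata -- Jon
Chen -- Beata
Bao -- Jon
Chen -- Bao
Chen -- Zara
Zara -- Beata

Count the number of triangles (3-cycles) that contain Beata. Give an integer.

1

Beata's neighbors: Chen, Jon, and Zara.
Neighbor pairs that are themselves tied: Beata–Chen–Zara. Each forms one triangle with Beata, for 1 in total.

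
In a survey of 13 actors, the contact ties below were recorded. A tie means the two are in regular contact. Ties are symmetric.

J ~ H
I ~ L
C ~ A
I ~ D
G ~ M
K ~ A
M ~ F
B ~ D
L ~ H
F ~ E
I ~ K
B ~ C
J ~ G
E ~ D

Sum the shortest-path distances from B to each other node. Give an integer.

35

Distances from B: A:2, C:1, D:1, E:2, F:3, G:5, H:4, I:2, J:5, K:3, L:3, M:4.
Sum = 2 + 1 + 1 + 2 + 3 + 5 + 4 + 2 + 5 + 3 + 3 + 4 = 35.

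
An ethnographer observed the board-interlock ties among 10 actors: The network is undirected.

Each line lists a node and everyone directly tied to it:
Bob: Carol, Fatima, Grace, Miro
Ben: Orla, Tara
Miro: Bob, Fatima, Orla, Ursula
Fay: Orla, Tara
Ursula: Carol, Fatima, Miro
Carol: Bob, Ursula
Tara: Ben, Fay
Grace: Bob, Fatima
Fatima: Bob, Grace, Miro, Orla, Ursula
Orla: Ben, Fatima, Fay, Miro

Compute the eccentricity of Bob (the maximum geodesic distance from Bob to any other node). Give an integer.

Distances from Bob: Ben:3, Carol:1, Fatima:1, Fay:3, Grace:1, Miro:1, Orla:2, Tara:4, Ursula:2.
The largest is 4 (to Tara), so the eccentricity of Bob is 4.

4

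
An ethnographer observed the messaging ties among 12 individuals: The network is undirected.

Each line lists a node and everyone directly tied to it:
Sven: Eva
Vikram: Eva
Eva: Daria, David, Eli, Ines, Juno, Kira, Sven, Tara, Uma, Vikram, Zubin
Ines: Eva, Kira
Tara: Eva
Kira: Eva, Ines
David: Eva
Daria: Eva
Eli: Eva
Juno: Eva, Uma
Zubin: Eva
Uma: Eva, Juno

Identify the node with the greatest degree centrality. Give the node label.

Eva

Degrees — Daria:1, David:1, Eli:1, Eva:11, Ines:2, Juno:2, Kira:2, Sven:1, Tara:1, Uma:2, Vikram:1, Zubin:1.
The maximum is 11, attained only by Eva.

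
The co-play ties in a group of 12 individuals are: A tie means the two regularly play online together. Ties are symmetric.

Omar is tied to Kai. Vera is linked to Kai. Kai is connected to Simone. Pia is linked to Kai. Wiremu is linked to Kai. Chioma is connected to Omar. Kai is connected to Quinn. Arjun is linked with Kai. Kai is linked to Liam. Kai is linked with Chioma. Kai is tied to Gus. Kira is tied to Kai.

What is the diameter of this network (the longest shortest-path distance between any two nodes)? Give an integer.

2

Eccentricity of each node (its greatest distance to any other): Arjun:2, Chioma:2, Gus:2, Kai:1, Kira:2, Liam:2, Omar:2, Pia:2, Quinn:2, Simone:2, Vera:2, Wiremu:2.
The maximum eccentricity is 2, realized for instance by the pair Kira–Liam via Kira – Kai – Liam. So the diameter is 2.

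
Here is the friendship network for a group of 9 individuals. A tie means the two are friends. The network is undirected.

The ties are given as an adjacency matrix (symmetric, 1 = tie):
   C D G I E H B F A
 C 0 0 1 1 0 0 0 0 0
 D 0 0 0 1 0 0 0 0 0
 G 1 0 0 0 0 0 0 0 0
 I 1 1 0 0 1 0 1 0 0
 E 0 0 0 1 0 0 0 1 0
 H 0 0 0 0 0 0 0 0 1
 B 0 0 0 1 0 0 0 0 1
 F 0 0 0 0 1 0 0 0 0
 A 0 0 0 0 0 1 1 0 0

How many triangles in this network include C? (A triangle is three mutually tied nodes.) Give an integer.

C's neighbors are G and I, but none of them are tied to each other, so no triangle contains C.

0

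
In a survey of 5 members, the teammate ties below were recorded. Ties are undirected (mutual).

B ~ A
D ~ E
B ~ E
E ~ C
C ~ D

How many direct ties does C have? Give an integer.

C is directly tied to D and E. That is 2 neighbors, so the degree of C is 2.

2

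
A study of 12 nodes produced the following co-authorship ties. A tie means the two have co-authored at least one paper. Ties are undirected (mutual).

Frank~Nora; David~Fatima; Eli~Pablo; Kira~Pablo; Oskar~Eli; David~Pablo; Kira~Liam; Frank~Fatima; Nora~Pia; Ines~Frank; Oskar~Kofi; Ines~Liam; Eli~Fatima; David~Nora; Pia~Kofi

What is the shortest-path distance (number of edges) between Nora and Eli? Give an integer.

3

One shortest route is Nora – David – Fatima – Eli, which uses 3 edges, and at distance 2 from Nora we only reach {Fatima, Ines, Kofi, Pablo}, which does not include Eli. So d(Nora,Eli) = 3.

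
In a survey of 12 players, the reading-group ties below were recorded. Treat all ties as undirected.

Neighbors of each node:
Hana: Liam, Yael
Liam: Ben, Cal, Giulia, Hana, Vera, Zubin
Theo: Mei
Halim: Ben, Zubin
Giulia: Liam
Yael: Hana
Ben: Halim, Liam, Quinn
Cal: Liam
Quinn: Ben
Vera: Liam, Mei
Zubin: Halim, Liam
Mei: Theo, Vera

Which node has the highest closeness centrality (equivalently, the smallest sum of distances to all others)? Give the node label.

Farness (sum of distances to all others) for each node — Ben:23, Cal:27, Giulia:27, Halim:31, Hana:25, Liam:17, Mei:31, Quinn:33, Theo:41, Vera:23, Yael:35, Zubin:25.
The smallest farness is 17, for Liam, so Liam has the highest closeness.

Liam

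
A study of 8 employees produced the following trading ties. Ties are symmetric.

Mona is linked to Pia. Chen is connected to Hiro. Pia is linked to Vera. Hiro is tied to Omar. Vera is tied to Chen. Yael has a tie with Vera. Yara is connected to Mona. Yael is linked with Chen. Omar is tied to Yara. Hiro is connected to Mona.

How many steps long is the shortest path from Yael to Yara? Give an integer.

One shortest route is Yael – Vera – Pia – Mona – Yara, which uses 4 edges, and at distance 3 from Yael we only reach {Mona, Omar}, which does not include Yara. So d(Yael,Yara) = 4.

4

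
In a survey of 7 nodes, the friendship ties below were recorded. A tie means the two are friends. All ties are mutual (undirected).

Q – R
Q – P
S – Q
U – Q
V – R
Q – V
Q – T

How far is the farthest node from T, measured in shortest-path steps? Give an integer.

Distances from T: P:2, Q:1, R:2, S:2, U:2, V:2.
The largest is 2 (to P, U, V, S, and R), so the eccentricity of T is 2.

2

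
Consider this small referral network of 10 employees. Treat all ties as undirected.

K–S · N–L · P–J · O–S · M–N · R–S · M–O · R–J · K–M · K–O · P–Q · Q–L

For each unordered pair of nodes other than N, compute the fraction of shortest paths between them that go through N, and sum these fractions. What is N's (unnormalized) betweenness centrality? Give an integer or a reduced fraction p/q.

Pairs whose geodesics pass through N — L–S: 2/2; L–O: 1; L–K: 1; L–M: 1; Q–O: 1; Q–K: 1; Q–M: 1; P–M: 1.
All other pairs contribute 0.
Summing the contributions gives betweenness(N) = 8.

8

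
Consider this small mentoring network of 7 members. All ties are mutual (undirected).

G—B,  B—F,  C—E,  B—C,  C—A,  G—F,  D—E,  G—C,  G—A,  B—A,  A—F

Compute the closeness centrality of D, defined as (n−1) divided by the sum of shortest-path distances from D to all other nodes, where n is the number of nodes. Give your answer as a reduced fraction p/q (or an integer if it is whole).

3/8

Distances from D: A:3, B:3, C:2, E:1, F:4, G:3. Sum = 16.
n = 7, so closeness = 6/16 = 3/8.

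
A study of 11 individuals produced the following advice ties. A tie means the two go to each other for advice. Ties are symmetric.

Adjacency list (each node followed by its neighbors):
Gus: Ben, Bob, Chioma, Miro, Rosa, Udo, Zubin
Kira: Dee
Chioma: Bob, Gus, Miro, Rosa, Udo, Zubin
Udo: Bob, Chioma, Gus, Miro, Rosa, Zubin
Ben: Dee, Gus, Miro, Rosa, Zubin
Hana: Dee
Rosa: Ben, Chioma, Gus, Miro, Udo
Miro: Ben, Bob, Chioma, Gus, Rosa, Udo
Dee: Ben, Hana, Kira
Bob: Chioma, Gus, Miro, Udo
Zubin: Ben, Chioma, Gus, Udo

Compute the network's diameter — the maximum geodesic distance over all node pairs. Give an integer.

Eccentricity of each node (its greatest distance to any other): Ben:2, Bob:4, Chioma:4, Dee:3, Gus:3, Hana:4, Kira:4, Miro:3, Rosa:3, Udo:4, Zubin:3.
The maximum eccentricity is 4, realized for instance by the pair Bob–Kira via Bob – Gus – Ben – Dee – Kira. So the diameter is 4.

4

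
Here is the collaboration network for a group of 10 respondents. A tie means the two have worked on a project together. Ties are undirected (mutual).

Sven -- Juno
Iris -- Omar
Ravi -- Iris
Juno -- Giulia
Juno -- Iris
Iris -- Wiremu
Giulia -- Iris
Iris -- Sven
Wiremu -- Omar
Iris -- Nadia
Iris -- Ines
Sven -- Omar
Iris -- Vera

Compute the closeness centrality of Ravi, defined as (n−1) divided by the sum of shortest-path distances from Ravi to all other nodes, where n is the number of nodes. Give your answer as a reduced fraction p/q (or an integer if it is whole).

9/17

Distances from Ravi: Giulia:2, Ines:2, Iris:1, Juno:2, Nadia:2, Omar:2, Sven:2, Vera:2, Wiremu:2. Sum = 17.
n = 10, so closeness = 9/17.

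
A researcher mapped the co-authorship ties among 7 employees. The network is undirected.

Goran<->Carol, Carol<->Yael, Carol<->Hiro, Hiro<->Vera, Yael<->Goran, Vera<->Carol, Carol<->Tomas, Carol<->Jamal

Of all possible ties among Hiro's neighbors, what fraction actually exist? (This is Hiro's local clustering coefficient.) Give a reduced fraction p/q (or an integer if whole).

Hiro's neighbors: Carol and Vera (k = 2).
Possible neighbor pairs: C(2,2) = 1. Edges among them: Carol–Vera → e = 1.
Clustering(Hiro) = 1/1.

1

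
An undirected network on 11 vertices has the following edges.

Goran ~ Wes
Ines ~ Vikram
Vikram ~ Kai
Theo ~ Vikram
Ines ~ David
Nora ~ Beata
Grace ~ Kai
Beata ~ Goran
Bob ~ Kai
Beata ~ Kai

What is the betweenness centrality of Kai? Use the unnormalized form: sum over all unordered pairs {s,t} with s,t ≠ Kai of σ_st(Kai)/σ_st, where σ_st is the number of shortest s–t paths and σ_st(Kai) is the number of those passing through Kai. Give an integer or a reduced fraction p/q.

Pairs whose geodesics pass through Kai — Wes–Ines: 1; Wes–David: 1; Wes–Vikram: 1; Wes–Theo: 1; Wes–Grace: 1; Wes–Bob: 1; Goran–Ines: 1; Goran–David: 1; Goran–Vikram: 1; Goran–Theo: 1; Goran–Grace: 1; Goran–Bob: 1; Nora–Ines: 1; Nora–David: 1 … (+19 more pairs).
All other pairs contribute 0.
Summing the contributions gives betweenness(Kai) = 33.

33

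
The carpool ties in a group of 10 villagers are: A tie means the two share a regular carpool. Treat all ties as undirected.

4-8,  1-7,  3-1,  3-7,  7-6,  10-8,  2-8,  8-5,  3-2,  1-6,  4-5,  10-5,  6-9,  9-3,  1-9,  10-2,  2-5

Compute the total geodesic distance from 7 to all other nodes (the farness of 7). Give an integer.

20

Distances from 7: 1:1, 2:2, 3:1, 4:4, 5:3, 6:1, 8:3, 9:2, 10:3.
Sum = 1 + 2 + 1 + 4 + 3 + 1 + 3 + 2 + 3 = 20.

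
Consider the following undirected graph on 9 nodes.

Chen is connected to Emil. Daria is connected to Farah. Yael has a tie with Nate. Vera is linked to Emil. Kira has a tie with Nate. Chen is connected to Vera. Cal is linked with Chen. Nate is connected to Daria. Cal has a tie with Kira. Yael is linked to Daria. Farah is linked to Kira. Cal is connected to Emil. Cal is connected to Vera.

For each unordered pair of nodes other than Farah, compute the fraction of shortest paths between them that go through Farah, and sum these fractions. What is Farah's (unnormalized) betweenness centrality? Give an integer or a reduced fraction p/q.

Pairs whose geodesics pass through Farah — Chen–Daria: 1/2; Vera–Daria: 1/2; Cal–Daria: 1/2; Emil–Daria: 1/2; Daria–Kira: 1/2.
All other pairs contribute 0.
Summing the contributions gives betweenness(Farah) = 5/2.

5/2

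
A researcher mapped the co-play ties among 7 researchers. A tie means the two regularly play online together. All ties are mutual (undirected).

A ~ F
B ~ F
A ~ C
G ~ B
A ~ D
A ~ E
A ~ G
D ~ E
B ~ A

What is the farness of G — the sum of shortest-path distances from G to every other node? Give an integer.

10

Distances from G: A:1, B:1, C:2, D:2, E:2, F:2.
Sum = 1 + 1 + 2 + 2 + 2 + 2 = 10.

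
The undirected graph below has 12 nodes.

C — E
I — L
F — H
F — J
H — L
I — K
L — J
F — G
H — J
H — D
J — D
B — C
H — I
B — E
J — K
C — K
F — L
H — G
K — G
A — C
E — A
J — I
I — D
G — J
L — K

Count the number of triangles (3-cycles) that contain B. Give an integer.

1

B's neighbors: C and E.
Neighbor pairs that are themselves tied: B–C–E. Each forms one triangle with B, for 1 in total.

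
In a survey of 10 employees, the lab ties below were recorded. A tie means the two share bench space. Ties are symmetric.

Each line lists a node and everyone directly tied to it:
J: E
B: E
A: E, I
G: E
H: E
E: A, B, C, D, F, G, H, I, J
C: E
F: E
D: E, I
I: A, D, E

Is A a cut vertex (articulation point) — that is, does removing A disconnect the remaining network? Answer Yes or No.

No

Even without A, every remaining node can still reach every other (the residual graph is connected), so A is not a cut vertex.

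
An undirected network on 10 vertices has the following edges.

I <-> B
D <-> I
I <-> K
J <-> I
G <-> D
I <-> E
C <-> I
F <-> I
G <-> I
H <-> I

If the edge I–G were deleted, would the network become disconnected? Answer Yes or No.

No

Even without that edge, I still reaches G via I – D – G, so the network stays connected. Not a bridge.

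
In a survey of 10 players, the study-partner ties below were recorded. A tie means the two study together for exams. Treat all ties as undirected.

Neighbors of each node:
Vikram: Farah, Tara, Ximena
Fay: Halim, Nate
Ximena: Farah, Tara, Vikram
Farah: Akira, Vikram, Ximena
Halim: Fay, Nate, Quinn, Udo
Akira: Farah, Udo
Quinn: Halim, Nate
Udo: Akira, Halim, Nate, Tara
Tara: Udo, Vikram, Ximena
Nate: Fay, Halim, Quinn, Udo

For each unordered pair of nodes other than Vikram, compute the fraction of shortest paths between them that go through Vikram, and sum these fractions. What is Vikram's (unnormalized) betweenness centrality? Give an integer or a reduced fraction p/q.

Pairs whose geodesics pass through Vikram — Tara–Farah: 1/2.
All other pairs contribute 0.
Summing the contributions gives betweenness(Vikram) = 1/2.

1/2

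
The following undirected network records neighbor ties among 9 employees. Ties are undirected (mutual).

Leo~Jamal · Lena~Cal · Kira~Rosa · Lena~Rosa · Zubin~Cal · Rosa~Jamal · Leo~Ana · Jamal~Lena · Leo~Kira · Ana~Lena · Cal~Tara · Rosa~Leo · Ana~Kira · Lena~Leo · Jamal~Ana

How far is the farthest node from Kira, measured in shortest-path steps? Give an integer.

Distances from Kira: Ana:1, Cal:3, Jamal:2, Lena:2, Leo:1, Rosa:1, Tara:4, Zubin:4.
The largest is 4 (to Tara and Zubin), so the eccentricity of Kira is 4.

4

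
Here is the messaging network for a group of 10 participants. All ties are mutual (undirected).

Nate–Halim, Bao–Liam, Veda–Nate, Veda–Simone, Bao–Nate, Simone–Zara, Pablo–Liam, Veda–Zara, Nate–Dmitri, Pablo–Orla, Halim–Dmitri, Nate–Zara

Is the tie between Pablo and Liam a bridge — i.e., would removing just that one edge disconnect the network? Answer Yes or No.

Without the Pablo–Liam edge there is no alternate route between Pablo and Liam, so the network disconnects. It is a bridge.

Yes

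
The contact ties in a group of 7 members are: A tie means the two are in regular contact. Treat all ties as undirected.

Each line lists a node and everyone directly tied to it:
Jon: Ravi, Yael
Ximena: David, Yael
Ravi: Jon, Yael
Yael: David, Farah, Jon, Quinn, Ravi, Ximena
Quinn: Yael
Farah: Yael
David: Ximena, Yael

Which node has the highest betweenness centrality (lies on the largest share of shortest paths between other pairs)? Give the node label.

Unnormalized betweenness of each node: David:0, Farah:0, Jon:0, Quinn:0, Ravi:0, Ximena:0, Yael:13.
Yael has the largest value, 13, making it the main broker — the node through which the most shortest paths run.

Yael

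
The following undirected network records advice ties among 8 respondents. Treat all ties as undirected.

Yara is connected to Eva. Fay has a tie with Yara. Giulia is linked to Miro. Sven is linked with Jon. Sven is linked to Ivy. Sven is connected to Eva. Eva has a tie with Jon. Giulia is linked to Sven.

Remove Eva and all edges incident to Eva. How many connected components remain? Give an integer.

Without Eva, the remaining ties split the others into: {Giulia, Ivy, Jon, Miro, Sven}; {Fay, Yara}.
That's 2 separate components.

2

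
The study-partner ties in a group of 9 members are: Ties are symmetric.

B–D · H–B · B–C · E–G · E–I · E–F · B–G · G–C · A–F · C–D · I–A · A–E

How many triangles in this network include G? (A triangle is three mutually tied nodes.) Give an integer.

G's neighbors: B, C, and E.
Neighbor pairs that are themselves tied: G–B–C. Each forms one triangle with G, for 1 in total.

1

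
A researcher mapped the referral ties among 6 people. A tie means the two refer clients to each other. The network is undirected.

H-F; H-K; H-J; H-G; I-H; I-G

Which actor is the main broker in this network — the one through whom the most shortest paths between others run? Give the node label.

Unnormalized betweenness of each node: F:0, G:0, H:9, I:0, J:0, K:0.
H has the largest value, 9, making it the main broker — the node through which the most shortest paths run.

H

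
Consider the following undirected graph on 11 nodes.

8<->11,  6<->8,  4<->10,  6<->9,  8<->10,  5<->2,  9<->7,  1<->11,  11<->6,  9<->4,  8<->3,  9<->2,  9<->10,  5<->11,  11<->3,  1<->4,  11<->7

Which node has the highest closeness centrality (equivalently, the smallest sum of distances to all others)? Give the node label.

11

Farness (sum of distances to all others) for each node — 1:19, 2:21, 3:21, 4:19, 5:20, 6:17, 7:18, 8:17, 9:16, 10:18, 11:14.
The smallest farness is 14, for 11, so 11 has the highest closeness.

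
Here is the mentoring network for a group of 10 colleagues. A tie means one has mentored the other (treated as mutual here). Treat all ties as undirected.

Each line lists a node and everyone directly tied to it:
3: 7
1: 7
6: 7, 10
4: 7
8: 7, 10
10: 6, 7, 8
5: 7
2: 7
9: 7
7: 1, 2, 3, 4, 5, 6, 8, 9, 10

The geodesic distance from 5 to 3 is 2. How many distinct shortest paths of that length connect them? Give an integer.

The shortest distance is 2, and the only length-2 path is 5–7–3. So there is exactly 1 shortest path.

1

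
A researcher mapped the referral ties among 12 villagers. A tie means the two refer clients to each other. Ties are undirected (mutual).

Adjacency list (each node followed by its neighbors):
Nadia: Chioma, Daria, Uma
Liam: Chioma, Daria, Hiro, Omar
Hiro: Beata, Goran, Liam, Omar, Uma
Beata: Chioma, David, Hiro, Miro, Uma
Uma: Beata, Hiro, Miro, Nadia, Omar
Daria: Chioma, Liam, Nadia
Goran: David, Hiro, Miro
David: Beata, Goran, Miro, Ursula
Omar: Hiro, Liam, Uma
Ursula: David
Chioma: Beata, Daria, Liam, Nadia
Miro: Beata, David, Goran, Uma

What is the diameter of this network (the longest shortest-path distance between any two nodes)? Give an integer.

4

Eccentricity of each node (its greatest distance to any other): Beata:2, Chioma:3, Daria:4, David:3, Goran:3, Hiro:3, Liam:4, Miro:3, Nadia:4, Omar:4, Uma:3, Ursula:4.
The maximum eccentricity is 4, realized for instance by the pair Omar–Ursula via Omar – Hiro – Goran – David – Ursula. So the diameter is 4.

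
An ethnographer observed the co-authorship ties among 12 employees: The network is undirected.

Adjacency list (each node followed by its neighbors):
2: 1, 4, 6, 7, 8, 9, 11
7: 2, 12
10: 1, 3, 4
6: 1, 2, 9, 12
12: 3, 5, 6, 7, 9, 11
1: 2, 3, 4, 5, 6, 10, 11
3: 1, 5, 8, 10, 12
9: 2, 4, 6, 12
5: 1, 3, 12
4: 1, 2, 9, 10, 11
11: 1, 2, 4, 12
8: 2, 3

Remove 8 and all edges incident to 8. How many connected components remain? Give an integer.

1

8's neighbors (2 and 3) remain reachable from one another through other ties, so the rest of the network stays in one piece.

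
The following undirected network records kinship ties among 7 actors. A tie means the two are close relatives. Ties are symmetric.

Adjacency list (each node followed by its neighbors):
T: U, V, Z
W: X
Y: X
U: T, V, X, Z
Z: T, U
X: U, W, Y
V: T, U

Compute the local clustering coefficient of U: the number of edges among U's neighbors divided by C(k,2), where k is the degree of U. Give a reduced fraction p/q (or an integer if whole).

1/3

U's neighbors: T, V, X, and Z (k = 4).
Possible neighbor pairs: C(4,2) = 6. Edges among them: T–V, T–Z → e = 2.
Clustering(U) = 2/6 = 1/3.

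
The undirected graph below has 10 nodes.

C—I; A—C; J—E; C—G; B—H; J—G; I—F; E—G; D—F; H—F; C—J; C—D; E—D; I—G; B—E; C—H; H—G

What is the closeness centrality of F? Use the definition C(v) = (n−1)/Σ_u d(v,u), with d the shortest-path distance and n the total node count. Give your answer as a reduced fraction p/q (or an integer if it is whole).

Distances from F: A:3, B:2, C:2, D:1, E:2, G:2, H:1, I:1, J:3. Sum = 17.
n = 10, so closeness = 9/17.

9/17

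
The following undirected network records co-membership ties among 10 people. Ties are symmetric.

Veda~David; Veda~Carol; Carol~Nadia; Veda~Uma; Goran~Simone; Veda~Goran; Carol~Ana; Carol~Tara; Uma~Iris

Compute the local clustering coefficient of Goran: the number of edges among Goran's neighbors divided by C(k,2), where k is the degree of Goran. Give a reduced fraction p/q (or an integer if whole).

0

Goran's neighbors: Simone and Veda (k = 2).
Possible neighbor pairs: C(2,2) = 1. Edges among them: none → e = 0.
Clustering(Goran) = 0/1.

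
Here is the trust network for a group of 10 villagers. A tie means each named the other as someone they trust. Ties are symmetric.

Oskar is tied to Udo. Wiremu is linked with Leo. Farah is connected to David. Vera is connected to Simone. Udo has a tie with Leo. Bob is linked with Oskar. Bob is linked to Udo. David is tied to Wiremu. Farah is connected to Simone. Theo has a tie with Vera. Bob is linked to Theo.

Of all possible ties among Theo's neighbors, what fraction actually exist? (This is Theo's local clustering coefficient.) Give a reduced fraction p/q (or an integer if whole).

Theo's neighbors: Bob and Vera (k = 2).
Possible neighbor pairs: C(2,2) = 1. Edges among them: none → e = 0.
Clustering(Theo) = 0/1.

0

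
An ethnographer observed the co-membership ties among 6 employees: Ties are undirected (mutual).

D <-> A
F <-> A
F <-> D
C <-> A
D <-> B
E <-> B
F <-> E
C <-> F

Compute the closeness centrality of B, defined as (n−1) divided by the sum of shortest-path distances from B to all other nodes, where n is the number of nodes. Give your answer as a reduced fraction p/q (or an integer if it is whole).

Distances from B: A:2, C:3, D:1, E:1, F:2. Sum = 9.
n = 6, so closeness = 5/9.

5/9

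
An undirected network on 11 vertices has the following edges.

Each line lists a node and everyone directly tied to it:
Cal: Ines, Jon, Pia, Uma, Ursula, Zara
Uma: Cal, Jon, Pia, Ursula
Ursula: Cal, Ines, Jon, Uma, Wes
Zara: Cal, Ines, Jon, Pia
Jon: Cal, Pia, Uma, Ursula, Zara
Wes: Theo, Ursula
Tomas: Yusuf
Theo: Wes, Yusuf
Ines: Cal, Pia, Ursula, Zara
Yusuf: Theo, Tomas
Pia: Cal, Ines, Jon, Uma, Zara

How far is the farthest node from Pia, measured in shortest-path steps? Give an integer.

Distances from Pia: Cal:1, Ines:1, Jon:1, Theo:4, Tomas:6, Uma:1, Ursula:2, Wes:3, Yusuf:5, Zara:1.
The largest is 6 (to Tomas), so the eccentricity of Pia is 6.

6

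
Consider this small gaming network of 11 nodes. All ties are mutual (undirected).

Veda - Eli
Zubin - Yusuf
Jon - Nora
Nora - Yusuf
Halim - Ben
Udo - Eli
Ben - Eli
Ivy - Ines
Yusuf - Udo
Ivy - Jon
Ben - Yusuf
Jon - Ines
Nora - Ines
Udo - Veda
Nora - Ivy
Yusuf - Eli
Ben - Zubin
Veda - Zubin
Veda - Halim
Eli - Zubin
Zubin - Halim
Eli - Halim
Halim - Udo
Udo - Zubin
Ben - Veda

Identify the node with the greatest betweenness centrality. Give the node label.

Unnormalized betweenness of each node: Ben:5/2, Eli:27/10, Halim:1/5, Ines:0, Ivy:0, Jon:0, Nora:21, Udo:5/2, Veda:1/5, Yusuf:121/5, Zubin:27/10.
Yusuf has the largest value, 121/5, making it the main broker — the node through which the most shortest paths run.

Yusuf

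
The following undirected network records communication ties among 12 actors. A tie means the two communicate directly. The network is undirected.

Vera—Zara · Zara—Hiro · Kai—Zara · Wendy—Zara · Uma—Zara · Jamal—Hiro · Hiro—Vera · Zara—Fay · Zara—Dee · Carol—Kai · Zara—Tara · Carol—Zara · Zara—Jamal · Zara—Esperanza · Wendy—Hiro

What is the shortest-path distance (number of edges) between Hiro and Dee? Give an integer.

2

One shortest route is Hiro – Zara – Dee, which uses 2 edges, and Hiro and Dee are not directly tied, so nothing shorter exists. So d(Hiro,Dee) = 2.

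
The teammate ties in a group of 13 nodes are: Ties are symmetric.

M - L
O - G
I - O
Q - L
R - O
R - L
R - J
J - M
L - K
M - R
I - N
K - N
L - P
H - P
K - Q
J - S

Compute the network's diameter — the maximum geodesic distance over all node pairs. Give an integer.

5

Eccentricity of each node (its greatest distance to any other): G:5, H:5, I:5, J:4, K:4, L:3, M:3, N:5, O:4, P:4, Q:4, R:3, S:5.
The maximum eccentricity is 5, realized for instance by the pair G–H via G – O – R – L – P – H. So the diameter is 5.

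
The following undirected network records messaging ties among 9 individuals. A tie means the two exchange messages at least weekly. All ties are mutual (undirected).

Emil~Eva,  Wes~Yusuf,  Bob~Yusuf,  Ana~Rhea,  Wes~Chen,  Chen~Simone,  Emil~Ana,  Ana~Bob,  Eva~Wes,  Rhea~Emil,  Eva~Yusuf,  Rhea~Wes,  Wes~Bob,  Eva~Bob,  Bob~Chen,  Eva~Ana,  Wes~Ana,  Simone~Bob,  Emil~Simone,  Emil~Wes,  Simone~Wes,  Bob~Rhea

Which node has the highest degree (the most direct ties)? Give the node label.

Wes

Degrees — Ana:5, Bob:7, Chen:3, Emil:5, Eva:5, Rhea:4, Simone:4, Wes:8, Yusuf:3.
The maximum is 8, attained only by Wes.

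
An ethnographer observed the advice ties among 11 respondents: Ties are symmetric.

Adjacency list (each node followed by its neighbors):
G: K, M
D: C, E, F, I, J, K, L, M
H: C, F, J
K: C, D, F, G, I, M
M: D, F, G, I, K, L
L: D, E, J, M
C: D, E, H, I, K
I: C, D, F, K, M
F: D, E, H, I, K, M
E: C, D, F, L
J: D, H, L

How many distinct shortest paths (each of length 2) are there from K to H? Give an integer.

The shortest distance is 2. The length-2 paths are: K–C–H; K–F–H.
That gives 2 distinct shortest paths.

2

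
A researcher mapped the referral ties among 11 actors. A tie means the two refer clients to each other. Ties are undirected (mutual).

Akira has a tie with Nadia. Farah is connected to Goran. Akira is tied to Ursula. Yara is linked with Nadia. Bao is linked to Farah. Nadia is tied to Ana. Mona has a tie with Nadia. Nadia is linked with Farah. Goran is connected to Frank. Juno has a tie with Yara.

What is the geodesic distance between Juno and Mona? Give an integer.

One shortest route is Juno – Yara – Nadia – Mona, which uses 3 edges, and at distance 2 from Juno we only reach {Nadia}, which does not include Mona. So d(Juno,Mona) = 3.

3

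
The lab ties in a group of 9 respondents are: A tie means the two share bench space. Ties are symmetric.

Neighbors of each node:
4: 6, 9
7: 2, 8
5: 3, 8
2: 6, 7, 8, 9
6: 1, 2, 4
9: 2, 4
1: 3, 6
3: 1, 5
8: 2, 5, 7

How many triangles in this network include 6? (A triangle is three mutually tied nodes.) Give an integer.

6's neighbors are 1, 2, and 4, but none of them are tied to each other, so no triangle contains 6.

0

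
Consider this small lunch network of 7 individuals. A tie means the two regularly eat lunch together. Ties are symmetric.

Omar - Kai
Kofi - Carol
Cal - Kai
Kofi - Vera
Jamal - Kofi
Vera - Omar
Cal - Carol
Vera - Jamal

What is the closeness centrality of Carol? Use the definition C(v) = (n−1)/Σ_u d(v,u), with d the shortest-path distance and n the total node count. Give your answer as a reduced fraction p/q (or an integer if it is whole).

6/11

Distances from Carol: Cal:1, Jamal:2, Kai:2, Kofi:1, Omar:3, Vera:2. Sum = 11.
n = 7, so closeness = 6/11.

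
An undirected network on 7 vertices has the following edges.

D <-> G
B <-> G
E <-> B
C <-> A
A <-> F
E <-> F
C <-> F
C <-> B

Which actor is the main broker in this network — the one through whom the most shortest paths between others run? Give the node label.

Unnormalized betweenness of each node: A:0, B:17/2, C:9/2, D:0, E:3/2, F:3/2, G:5.
B has the largest value, 17/2, making it the main broker — the node through which the most shortest paths run.

B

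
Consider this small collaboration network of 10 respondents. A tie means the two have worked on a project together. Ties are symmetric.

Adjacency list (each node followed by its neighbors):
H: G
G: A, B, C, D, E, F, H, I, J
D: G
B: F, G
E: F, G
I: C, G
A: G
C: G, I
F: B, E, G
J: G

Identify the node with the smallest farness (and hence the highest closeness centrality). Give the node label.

G

Farness (sum of distances to all others) for each node — A:17, B:16, C:16, D:17, E:16, F:15, G:9, H:17, I:16, J:17.
The smallest farness is 9, for G, so G has the highest closeness.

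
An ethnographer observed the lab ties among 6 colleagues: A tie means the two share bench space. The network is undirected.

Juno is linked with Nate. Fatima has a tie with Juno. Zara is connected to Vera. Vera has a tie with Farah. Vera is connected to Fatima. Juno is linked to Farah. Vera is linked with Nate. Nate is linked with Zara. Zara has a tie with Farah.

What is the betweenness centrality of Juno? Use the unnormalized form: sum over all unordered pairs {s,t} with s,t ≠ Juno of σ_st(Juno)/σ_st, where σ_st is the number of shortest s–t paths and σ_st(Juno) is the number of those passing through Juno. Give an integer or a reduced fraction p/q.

Pairs whose geodesics pass through Juno — Farah–Fatima: 1/2; Farah–Nate: 1/3; Fatima–Nate: 1/2.
All other pairs contribute 0.
Summing the contributions gives betweenness(Juno) = 4/3.

4/3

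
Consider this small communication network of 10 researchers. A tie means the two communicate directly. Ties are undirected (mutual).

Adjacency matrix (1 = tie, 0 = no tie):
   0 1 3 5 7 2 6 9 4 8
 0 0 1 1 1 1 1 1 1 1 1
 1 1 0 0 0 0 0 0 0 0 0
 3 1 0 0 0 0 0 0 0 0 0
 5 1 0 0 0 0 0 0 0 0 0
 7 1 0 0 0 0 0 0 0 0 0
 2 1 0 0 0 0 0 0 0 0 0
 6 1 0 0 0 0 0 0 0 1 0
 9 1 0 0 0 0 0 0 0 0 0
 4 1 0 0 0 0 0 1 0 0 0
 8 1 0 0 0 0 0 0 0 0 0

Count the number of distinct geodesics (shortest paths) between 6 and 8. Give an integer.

The shortest distance is 2, and the only length-2 path is 6–0–8. So there is exactly 1 shortest path.

1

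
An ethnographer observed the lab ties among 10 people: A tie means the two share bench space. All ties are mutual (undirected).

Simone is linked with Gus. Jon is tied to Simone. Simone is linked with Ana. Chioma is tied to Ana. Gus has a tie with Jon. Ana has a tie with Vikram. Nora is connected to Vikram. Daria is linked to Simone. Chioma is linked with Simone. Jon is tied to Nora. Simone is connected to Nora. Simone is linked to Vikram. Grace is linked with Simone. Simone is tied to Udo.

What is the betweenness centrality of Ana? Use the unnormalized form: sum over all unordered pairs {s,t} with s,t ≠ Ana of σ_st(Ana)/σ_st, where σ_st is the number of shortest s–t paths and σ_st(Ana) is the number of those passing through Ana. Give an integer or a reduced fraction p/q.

1/2

Pairs whose geodesics pass through Ana — Vikram–Chioma: 1/2.
All other pairs contribute 0.
Summing the contributions gives betweenness(Ana) = 1/2.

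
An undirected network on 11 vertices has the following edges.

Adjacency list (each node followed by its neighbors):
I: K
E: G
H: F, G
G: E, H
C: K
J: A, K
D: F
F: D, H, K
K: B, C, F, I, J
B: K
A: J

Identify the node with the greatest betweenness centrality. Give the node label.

K

Unnormalized betweenness of each node: A:0, B:0, C:0, D:0, E:0, F:27, G:9, H:16, I:0, J:9, K:34.
K has the largest value, 34, making it the main broker — the node through which the most shortest paths run.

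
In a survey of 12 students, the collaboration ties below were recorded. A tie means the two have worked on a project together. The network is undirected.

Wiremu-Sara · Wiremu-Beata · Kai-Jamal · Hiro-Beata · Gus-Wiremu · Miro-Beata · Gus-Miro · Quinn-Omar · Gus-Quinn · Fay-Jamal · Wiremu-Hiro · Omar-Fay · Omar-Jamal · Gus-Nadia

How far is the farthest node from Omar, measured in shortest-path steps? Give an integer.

Distances from Omar: Beata:4, Fay:1, Gus:2, Hiro:4, Jamal:1, Kai:2, Miro:3, Nadia:3, Quinn:1, Sara:4, Wiremu:3.
The largest is 4 (to Hiro, Beata, and Sara), so the eccentricity of Omar is 4.

4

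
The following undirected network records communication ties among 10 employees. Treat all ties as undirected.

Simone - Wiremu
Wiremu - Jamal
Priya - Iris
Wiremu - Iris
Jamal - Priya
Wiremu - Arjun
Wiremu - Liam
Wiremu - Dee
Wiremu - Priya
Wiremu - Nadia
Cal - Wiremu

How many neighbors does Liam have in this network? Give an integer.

1

Liam is directly tied to Wiremu. That is 1 neighbor, so the degree of Liam is 1.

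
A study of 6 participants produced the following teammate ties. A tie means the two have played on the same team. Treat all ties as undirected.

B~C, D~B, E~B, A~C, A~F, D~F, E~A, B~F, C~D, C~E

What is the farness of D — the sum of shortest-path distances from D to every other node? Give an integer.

7

Distances from D: A:2, B:1, C:1, E:2, F:1.
Sum = 2 + 1 + 1 + 2 + 1 = 7.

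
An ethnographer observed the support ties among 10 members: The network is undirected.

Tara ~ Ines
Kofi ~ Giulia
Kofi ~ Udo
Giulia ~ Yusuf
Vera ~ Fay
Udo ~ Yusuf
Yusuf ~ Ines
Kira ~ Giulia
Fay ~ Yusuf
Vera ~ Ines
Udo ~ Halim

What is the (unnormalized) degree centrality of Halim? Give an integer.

Halim is directly tied to Udo. That is 1 neighbor, so the degree of Halim is 1.

1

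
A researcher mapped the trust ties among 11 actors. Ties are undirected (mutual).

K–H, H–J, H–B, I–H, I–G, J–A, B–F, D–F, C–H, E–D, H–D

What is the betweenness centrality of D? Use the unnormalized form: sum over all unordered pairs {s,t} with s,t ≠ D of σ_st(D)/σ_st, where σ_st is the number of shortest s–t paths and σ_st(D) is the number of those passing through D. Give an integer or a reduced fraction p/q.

25/2

Pairs whose geodesics pass through D — F–K: 1/2; F–H: 1/2; F–I: 1/2; F–G: 1/2; F–J: 1/2; F–A: 1/2; F–C: 1/2; F–E: 1; K–E: 1; H–E: 1; I–E: 1; B–E: 2/2; G–E: 1; J–E: 1 … (+2 more pairs).
All other pairs contribute 0.
Summing the contributions gives betweenness(D) = 25/2.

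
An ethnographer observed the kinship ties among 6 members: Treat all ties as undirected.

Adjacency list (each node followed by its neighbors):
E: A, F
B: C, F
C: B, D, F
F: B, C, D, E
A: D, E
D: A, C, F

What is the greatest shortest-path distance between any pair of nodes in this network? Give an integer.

3

Eccentricity of each node (its greatest distance to any other): A:3, B:3, C:2, D:2, E:2, F:2.
The maximum eccentricity is 3, realized for instance by the pair A–B via A – D – C – B. So the diameter is 3.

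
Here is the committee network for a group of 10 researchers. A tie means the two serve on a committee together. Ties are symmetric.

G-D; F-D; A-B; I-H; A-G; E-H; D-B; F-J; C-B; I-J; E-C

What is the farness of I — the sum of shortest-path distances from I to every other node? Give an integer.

Distances from I: A:5, B:4, C:3, D:3, E:2, F:2, G:4, H:1, J:1.
Sum = 5 + 4 + 3 + 3 + 2 + 2 + 4 + 1 + 1 = 25.

25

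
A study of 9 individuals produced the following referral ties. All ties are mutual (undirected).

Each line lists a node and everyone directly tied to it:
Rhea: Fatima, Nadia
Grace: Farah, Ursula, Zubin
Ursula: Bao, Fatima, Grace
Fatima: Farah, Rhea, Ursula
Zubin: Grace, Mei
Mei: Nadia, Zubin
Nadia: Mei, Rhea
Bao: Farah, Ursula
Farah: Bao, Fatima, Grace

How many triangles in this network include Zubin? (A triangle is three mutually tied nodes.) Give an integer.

0

Zubin's neighbors are Grace and Mei, but none of them are tied to each other, so no triangle contains Zubin.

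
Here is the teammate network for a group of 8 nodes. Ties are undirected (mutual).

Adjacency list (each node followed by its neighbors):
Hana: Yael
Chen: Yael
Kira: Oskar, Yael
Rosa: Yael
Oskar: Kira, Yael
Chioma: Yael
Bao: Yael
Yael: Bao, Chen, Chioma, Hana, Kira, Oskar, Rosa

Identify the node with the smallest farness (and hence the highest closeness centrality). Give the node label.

Farness (sum of distances to all others) for each node — Bao:13, Chen:13, Chioma:13, Hana:13, Kira:12, Oskar:12, Rosa:13, Yael:7.
The smallest farness is 7, for Yael, so Yael has the highest closeness.

Yael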